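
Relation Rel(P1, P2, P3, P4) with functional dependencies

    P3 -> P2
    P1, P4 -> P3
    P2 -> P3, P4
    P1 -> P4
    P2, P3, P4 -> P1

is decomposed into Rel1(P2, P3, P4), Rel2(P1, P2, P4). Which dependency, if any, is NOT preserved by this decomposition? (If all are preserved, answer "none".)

none

P3 → P2 lies within Rel1.
P1, P4 → P3: restricted closure across fragments reaches P3.
P2 → P3, P4 lies within Rel1.
P1 → P4 lies within Rel2.
P2, P3, P4 → P1: restricted closure across fragments reaches P1.
Every dependency is enforceable on the fragments, so the decomposition is dependency-preserving.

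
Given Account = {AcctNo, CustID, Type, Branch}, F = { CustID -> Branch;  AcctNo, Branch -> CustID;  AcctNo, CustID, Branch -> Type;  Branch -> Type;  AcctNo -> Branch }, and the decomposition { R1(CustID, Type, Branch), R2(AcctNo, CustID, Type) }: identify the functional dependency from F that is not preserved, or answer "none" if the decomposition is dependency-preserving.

none

CustID → Branch lies within R1.
AcctNo, Branch → CustID: restricted closure across fragments reaches CustID.
AcctNo, CustID, Branch → Type: restricted closure across fragments reaches Type.
Branch → Type lies within R1.
AcctNo → Branch: restricted closure across fragments reaches Branch.
Every dependency is enforceable on the fragments, so the decomposition is dependency-preserving.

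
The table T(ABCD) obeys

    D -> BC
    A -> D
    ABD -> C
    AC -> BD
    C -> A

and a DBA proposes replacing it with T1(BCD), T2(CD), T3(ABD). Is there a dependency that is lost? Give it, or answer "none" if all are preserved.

none

D → BC lies within T1.
A → D lies within T3.
ABD → C: restricted closure across fragments reaches C.
AC → BD: restricted closure across fragments reaches BD.
C → A: restricted closure across fragments reaches A.
Every dependency is enforceable on the fragments, so the decomposition is dependency-preserving.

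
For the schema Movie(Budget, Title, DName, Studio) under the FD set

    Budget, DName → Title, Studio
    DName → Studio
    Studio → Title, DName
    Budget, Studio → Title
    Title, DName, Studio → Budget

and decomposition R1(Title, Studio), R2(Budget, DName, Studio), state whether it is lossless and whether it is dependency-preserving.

Lossless test: (Studio)⁺ = {Budget, Title, DName, Studio}, which contains all of one fragment — lossless.
Dependency preservation: Budget, DName → Title, Studio; Studio → Title, DName; Budget, Studio → Title; Title, DName, Studio → Budget are not contained in any single fragment, but the restricted closure of each left-hand side across the fragments still reaches the right-hand side; the remaining FDs each lie inside some fragment. All dependencies are preserved.

lossless and dependency-preserving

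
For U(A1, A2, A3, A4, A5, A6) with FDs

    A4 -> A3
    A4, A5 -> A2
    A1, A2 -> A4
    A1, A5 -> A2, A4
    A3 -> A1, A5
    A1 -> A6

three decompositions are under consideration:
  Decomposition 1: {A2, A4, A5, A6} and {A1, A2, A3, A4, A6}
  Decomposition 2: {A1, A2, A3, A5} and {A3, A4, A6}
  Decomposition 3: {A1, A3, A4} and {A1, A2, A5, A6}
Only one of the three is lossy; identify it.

Decomposition 1: common = {A2, A4, A6}, closure = {A1, A2, A3, A4, A5, A6} → lossless.
Decomposition 2: common = {A3}, closure = {A1, A2, A3, A4, A5, A6} → lossless.
Decomposition 3: common = {A1}, closure = {A1, A6} → lossy.

Decomposition 3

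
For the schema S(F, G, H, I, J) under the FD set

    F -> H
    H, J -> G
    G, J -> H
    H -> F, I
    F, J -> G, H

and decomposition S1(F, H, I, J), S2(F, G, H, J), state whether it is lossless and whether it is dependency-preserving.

Lossless test: (F, H, J)⁺ = {F, G, H, I, J}, which contains all of one fragment — lossless.
Dependency preservation: every FD's attributes lie within a single fragment, so each can be enforced locally — preserved.

lossless and dependency-preserving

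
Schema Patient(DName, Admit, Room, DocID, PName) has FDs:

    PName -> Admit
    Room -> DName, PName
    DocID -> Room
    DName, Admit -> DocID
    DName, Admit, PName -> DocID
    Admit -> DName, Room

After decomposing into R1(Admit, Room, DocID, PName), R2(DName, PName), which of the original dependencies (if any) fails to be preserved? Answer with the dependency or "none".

PName → Admit lies within R1.
Room → DName, PName: restricted closure across fragments reaches DName, PName.
DocID → Room lies within R1.
DName, Admit → DocID: restricted closure across fragments reaches DocID.
DName, Admit, PName → DocID: restricted closure across fragments reaches DocID.
Admit → DName, Room: restricted closure across fragments reaches DName, Room.
Every dependency is enforceable on the fragments, so the decomposition is dependency-preserving.

none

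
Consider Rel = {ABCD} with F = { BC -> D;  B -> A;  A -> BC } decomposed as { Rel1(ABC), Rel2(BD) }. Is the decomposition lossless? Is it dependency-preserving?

lossless and dependency-preserving

Lossless test: (B)⁺ = {ABCD}, which contains all of one fragment — lossless.
Dependency preservation: BC → D is not contained in any single fragment, but the restricted closure of its left-hand side across the fragments still reaches the right-hand side; the remaining FDs each lie inside some fragment. All dependencies are preserved.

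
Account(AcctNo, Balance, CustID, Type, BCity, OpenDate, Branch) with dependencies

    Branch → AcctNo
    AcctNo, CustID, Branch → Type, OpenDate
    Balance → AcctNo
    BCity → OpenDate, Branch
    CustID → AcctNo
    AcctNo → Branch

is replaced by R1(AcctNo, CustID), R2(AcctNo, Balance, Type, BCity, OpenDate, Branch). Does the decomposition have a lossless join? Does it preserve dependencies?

Lossless test: (AcctNo)⁺ = {AcctNo, Branch}, which is a superkey of neither fragment — lossy.
Dependency preservation: the restricted closure of {AcctNo, CustID, Branch} across the fragments never reaches {Type, OpenDate}, so AcctNo, CustID, Branch → Type, OpenDate cannot be enforced without a join — not preserved.

lossy and not dependency-preserving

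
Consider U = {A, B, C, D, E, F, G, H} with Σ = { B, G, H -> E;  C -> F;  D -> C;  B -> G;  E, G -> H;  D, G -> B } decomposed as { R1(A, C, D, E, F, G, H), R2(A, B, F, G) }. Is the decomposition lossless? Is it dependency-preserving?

lossy and not dependency-preserving

Lossless test: (A, F, G)⁺ = {A, F, G}, which is a superkey of neither fragment — lossy.
Dependency preservation: the restricted closure of {B, G, H} across the fragments never reaches {E}, so B, G, H → E cannot be enforced without a join — not preserved.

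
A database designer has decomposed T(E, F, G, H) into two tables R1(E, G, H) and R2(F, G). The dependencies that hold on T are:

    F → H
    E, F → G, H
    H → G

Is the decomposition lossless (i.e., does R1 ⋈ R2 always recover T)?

Common attributes: R1 ∩ R2 = {G}.
No dependency enlarges {G}, so (G)⁺ = {G}.
The closure contains neither all of R1 = {E, G, H} nor all of R2 = {F, G}, so the common attributes are not a superkey of either fragment. The join is lossy.

No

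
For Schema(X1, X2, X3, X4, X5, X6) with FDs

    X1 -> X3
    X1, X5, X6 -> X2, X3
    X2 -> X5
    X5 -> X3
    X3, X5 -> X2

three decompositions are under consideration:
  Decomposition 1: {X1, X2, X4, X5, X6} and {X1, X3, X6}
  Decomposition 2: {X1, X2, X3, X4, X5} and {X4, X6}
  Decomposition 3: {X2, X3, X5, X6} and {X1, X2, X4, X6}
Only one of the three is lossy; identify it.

Decomposition 1: common = {X1, X6}, closure = {X1, X3, X6} → lossless.
Decomposition 2: common = {X4}, closure = {X4} → lossy.
Decomposition 3: common = {X2, X6}, closure = {X2, X3, X5, X6} → lossless.

Decomposition 2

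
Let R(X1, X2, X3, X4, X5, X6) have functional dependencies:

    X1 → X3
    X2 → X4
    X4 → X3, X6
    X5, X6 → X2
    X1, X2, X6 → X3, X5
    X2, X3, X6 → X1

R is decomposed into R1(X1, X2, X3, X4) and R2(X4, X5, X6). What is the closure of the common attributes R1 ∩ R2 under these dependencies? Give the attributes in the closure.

X3, X4, X6

R1 ∩ R2 = {X4}.
X4 → X3, X6 applies, adding X3, X6
Closure: {X3, X4, X6}.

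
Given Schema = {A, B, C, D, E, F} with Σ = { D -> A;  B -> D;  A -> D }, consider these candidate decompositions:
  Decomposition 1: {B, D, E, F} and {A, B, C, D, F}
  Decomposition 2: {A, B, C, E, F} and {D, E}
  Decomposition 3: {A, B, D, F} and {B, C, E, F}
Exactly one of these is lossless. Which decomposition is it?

Decomposition 1: common = {B, D, F}, closure = {A, B, D, F} → lossy.
Decomposition 2: common = {E}, closure = {E} → lossy.
Decomposition 3: common = {B, F}, closure = {A, B, D, F} → lossless.

Decomposition 3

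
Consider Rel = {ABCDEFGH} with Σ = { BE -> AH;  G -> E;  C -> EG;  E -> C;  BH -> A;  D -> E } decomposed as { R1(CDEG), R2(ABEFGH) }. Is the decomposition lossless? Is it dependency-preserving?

Lossless test: (EG)⁺ = {CEG}, which is a superkey of neither fragment — lossy.
Dependency preservation: every FD's attributes lie within a single fragment, so each can be enforced locally — preserved.

lossy but dependency-preserving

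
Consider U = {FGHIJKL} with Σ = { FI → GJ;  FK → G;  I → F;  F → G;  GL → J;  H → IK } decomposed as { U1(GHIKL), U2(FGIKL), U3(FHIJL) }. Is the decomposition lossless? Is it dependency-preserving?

Lossless test (chase): Rows 2 and 3 agree on FI; apply FI→GJ and equate their GJ entries. Rows 1 and 2 agree on I; apply I→F and equate their F entries. Rows 1 and 2 agree on GL; apply GL→J and equate their J entries. Rows 1 and 3 agree on H; apply H→IK and equate their IK entries. Row 1 is now all distinguished symbols — the join is lossless.
Dependency preservation: the restricted closure of {GL} across the fragments never reaches {J}, so GL → J cannot be enforced without a join — not preserved.

lossless but not dependency-preserving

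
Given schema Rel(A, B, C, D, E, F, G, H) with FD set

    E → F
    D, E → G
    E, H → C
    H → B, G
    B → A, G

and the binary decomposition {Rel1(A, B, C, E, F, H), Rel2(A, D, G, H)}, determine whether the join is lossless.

Common attributes: Rel1 ∩ Rel2 = {A, H}.
Closure of {A, H}: H → B, G applies, adding B, G. So (A, H)⁺ = {A, B, G, H}.
The closure contains neither all of Rel1 = {A, B, C, E, F, H} nor all of Rel2 = {A, D, G, H}, so the common attributes are not a superkey of either fragment. The join is lossy.

No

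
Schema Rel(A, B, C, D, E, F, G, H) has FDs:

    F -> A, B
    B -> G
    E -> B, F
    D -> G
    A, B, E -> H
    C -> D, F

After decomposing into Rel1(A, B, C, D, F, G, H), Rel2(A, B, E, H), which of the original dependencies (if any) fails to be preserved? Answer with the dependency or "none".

E -> B, F

Check E → B, F: no single fragment contains all of {B, E, F}, and the restricted closure of {E} across the fragments never reaches {B, F}.
F → A, B is preserved.
B → G is preserved.
D → G is preserved.
A, B, E → H is preserved.
C → D, F is preserved.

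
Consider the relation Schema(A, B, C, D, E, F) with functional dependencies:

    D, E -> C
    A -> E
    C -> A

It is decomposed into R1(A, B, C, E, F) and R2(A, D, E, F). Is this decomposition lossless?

No

Common attributes: R1 ∩ R2 = {A, E, F}.
No dependency enlarges {A, E, F}, so (A, E, F)⁺ = {A, E, F}.
The closure contains neither all of R1 = {A, B, C, E, F} nor all of R2 = {A, D, E, F}, so the common attributes are not a superkey of either fragment. The join is lossy.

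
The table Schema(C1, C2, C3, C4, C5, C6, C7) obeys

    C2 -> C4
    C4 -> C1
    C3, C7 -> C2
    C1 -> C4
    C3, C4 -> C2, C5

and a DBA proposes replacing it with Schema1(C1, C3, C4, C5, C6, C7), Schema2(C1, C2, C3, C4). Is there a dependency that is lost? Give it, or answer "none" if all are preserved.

none

C2 → C4 lies within Schema2.
C4 → C1 lies within Schema1.
C3, C7 → C2: restricted closure across fragments reaches C2.
C1 → C4 lies within Schema1.
C3, C4 → C2, C5: restricted closure across fragments reaches C2, C5.
Every dependency is enforceable on the fragments, so the decomposition is dependency-preserving.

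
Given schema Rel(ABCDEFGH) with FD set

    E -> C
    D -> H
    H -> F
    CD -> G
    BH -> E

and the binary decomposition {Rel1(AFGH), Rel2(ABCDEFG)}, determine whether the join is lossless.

No

Common attributes: Rel1 ∩ Rel2 = {AFG}.
No dependency enlarges {AFG}, so (AFG)⁺ = {AFG}.
The closure contains neither all of Rel1 = {AFGH} nor all of Rel2 = {ABCDEFG}, so the common attributes are not a superkey of either fragment. The join is lossy.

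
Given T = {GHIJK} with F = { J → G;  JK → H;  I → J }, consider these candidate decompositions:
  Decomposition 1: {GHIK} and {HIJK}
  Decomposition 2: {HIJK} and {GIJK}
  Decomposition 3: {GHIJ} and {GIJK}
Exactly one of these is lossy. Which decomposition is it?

Decomposition 3

Decomposition 1: common = {HIK}, closure = {GHIJK} → lossless.
Decomposition 2: common = {IJK}, closure = {GHIJK} → lossless.
Decomposition 3: common = {GIJ}, closure = {GIJ} → lossy.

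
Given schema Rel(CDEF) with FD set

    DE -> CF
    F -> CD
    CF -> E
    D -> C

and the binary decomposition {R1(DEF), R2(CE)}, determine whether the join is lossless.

No

Common attributes: R1 ∩ R2 = {E}.
No dependency enlarges {E}, so (E)⁺ = {E}.
The closure contains neither all of R1 = {DEF} nor all of R2 = {CE}, so the common attributes are not a superkey of either fragment. The join is lossy.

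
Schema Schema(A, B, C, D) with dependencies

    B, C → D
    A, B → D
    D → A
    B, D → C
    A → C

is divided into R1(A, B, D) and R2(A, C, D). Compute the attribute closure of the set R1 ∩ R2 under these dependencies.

A, C, D

R1 ∩ R2 = {A, D}.
A → C applies, adding C
Closure: {A, C, D}.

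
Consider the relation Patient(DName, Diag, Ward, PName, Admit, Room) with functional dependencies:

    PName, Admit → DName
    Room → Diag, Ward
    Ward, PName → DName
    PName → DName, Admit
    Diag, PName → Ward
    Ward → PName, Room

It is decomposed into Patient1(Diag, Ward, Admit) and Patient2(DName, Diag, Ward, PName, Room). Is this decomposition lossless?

Yes

Common attributes: Patient1 ∩ Patient2 = {Diag, Ward}.
Closure of {Diag, Ward}: Ward → PName, Room applies, adding PName, Room; Ward, PName → DName applies, adding DName; PName → DName, Admit applies, adding Admit. So (Diag, Ward)⁺ = {DName, Diag, Ward, PName, Admit, Room}.
This closure contains every attribute of Patient1, so Patient1 ∩ Patient2 → Patient1. The join is lossless.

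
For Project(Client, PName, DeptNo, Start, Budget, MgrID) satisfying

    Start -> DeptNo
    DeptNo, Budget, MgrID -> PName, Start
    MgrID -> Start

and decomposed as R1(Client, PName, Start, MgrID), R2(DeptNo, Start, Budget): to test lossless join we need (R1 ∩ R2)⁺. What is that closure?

R1 ∩ R2 = {Start}.
Start → DeptNo applies, adding DeptNo
Closure: {DeptNo, Start}.

DeptNo, Start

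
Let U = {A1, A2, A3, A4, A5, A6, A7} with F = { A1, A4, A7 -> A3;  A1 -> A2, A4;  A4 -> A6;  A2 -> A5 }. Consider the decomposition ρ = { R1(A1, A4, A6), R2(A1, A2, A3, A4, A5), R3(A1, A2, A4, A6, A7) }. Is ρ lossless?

No

Chase test. Columns are A1, A2, A3, A4, A5, A6, A7; row i has aⱼ where attribute j ∈ Ri, else bᵢⱼ.
Initial tableau (one row per fragment):
  row 1: a1 b12 b13 a4 b15 a6 b17
  row 2: a1 a2 a3 a4 a5 b26 b27
  row 3: a1 a2 b33 a4 b35 a6 a7
Rows 1 and 2 agree on A1; apply A1→A2, A4 and equate their A2, A4 entries.
Rows 1 and 2 agree on A4; apply A4→A6 and equate their A6 entries.
Rows 1 and 2 agree on A2; apply A2→A5 and equate their A5 entries.
Rows 1 and 3 agree on A2; apply A2→A5 and equate their A5 entries.
No row becomes fully distinguished — the join is lossy.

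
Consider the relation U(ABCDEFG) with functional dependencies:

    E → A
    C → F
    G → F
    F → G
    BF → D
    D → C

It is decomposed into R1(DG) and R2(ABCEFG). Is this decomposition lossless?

No

Common attributes: R1 ∩ R2 = {G}.
Closure of {G}: G → F applies, adding F. So (G)⁺ = {FG}.
The closure contains neither all of R1 = {DG} nor all of R2 = {ABCEFG}, so the common attributes are not a superkey of either fragment. The join is lossy.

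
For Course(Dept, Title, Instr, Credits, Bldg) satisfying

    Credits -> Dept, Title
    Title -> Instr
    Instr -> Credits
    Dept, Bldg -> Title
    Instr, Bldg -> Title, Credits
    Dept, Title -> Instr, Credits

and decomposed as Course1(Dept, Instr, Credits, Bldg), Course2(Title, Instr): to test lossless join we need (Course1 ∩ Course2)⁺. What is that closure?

Course1 ∩ Course2 = {Instr}.
Instr → Credits applies, adding Credits
Credits → Dept, Title applies, adding Dept, Title
Closure: {Dept, Title, Instr, Credits}.

Dept, Title, Instr, Credits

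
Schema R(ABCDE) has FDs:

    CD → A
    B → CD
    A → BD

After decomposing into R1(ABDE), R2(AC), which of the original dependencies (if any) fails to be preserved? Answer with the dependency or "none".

Check CD → A: no single fragment contains all of {ACD}, and the restricted closure of {CD} across the fragments never reaches {A}.
B → CD is preserved.
A → BD is preserved.

CD → A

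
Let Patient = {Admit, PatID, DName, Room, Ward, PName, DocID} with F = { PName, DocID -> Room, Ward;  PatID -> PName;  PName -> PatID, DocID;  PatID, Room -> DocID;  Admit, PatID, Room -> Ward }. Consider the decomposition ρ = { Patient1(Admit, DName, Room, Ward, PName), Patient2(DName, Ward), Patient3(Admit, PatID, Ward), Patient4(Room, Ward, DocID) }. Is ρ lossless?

Chase test. Columns are Admit, PatID, DName, Room, Ward, PName, DocID; row i has aⱼ where attribute j ∈ Patienti, else bᵢⱼ.
Initial tableau (one row per fragment):
  row 1: a1 b12 a3 a4 a5 a6 b17
  row 2: b21 b22 a3 b24 a5 b26 b27
  row 3: a1 a2 b33 b34 a5 b36 b37
  row 4: b41 b42 b43 a4 a5 b46 a7
No row becomes fully distinguished — the join is lossy.

No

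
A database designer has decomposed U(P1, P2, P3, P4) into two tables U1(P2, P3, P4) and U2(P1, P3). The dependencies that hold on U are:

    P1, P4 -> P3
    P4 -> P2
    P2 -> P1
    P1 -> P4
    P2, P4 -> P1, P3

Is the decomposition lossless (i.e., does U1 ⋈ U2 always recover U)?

No

Common attributes: U1 ∩ U2 = {P3}.
No dependency enlarges {P3}, so (P3)⁺ = {P3}.
The closure contains neither all of U1 = {P2, P3, P4} nor all of U2 = {P1, P3}, so the common attributes are not a superkey of either fragment. The join is lossy.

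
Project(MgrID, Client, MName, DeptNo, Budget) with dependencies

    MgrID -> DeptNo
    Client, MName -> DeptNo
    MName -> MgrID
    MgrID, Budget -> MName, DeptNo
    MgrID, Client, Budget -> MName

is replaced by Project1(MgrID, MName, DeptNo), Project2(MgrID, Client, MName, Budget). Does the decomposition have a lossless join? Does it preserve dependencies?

Lossless test: (MgrID, MName)⁺ = {MgrID, MName, DeptNo}, which contains all of one fragment — lossless.
Dependency preservation: Client, MName → DeptNo; MgrID, Budget → MName, DeptNo are not contained in any single fragment, but the restricted closure of each left-hand side across the fragments still reaches the right-hand side; the remaining FDs each lie inside some fragment. All dependencies are preserved.

lossless and dependency-preserving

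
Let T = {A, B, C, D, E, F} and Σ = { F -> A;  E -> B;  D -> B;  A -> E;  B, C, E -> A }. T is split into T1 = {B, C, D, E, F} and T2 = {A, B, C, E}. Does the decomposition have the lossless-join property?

Common attributes: T1 ∩ T2 = {B, C, E}.
Closure of {B, C, E}: B, C, E → A applies, adding A. So (B, C, E)⁺ = {A, B, C, E}.
This closure contains every attribute of T2, so T1 ∩ T2 → T2. The join is lossless.

Yes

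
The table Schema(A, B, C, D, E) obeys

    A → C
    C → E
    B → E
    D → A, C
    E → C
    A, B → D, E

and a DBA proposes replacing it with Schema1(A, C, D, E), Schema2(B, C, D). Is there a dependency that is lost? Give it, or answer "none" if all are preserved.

A, B → D, E

Check A, B → D, E: no single fragment contains all of {A, B, D, E}, and the restricted closure of {A, B} across the fragments never reaches {D, E}.
A → C is preserved.
C → E is preserved.
B → E is preserved.
D → A, C is preserved.
E → C is preserved.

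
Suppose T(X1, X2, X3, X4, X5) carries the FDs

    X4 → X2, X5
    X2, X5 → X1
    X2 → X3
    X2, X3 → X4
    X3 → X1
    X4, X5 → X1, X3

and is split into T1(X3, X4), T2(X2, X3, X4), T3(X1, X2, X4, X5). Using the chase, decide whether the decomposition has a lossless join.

Chase test. Columns are X1, X2, X3, X4, X5; row i has aⱼ where attribute j ∈ Ti, else bᵢⱼ.
Initial tableau (one row per fragment):
  row 1: b11 b12 a3 a4 b15
  row 2: b21 a2 a3 a4 b25
  row 3: a1 a2 b33 a4 a5
Rows 1 and 2 agree on X4; apply X4→X2, X5 and equate their X2, X5 entries.
Rows 1 and 3 agree on X4; apply X4→X2, X5 and equate their X2, X5 entries.
Rows 1 and 2 agree on X2, X5; apply X2, X5→X1 and equate their X1 entries.
Rows 1 and 3 agree on X2, X5; apply X2, X5→X1 and equate their X1 entries.
Rows 1 and 3 agree on X2; apply X2→X3 and equate their X3 entries.
Row 1 is now all distinguished symbols — the join is lossless.

Yes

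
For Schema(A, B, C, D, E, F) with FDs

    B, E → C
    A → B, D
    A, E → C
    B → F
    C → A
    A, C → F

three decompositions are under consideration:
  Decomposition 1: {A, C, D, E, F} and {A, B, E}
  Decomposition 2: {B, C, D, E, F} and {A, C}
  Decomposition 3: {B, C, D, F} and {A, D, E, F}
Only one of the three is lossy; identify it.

Decomposition 3

Decomposition 1: common = {A, E}, closure = {A, B, C, D, E, F} → lossless.
Decomposition 2: common = {C}, closure = {A, B, C, D, F} → lossless.
Decomposition 3: common = {D, F}, closure = {D, F} → lossy.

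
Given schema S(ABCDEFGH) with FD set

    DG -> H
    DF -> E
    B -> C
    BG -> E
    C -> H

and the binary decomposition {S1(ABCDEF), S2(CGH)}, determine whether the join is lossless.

Common attributes: S1 ∩ S2 = {C}.
Closure of {C}: C → H applies, adding H. So (C)⁺ = {CH}.
The closure contains neither all of S1 = {ABCDEF} nor all of S2 = {CGH}, so the common attributes are not a superkey of either fragment. The join is lossy.

No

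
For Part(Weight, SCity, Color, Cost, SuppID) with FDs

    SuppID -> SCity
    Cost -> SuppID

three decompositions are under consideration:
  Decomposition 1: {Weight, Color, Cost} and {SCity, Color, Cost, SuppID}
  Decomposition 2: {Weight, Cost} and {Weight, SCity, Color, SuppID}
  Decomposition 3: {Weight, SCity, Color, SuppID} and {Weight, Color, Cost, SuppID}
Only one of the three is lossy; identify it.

Decomposition 2

Decomposition 1: common = {Color, Cost}, closure = {SCity, Color, Cost, SuppID} → lossless.
Decomposition 2: common = {Weight}, closure = {Weight} → lossy.
Decomposition 3: common = {Weight, Color, SuppID}, closure = {Weight, SCity, Color, SuppID} → lossless.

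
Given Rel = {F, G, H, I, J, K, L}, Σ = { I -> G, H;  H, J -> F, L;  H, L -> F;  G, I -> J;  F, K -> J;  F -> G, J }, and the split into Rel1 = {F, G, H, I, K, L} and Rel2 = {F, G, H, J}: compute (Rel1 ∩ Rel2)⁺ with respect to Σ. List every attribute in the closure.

F, G, H, J, L

Rel1 ∩ Rel2 = {F, G, H}.
F → G, J applies, adding J
H, J → F, L applies, adding L
Closure: {F, G, H, J, L}.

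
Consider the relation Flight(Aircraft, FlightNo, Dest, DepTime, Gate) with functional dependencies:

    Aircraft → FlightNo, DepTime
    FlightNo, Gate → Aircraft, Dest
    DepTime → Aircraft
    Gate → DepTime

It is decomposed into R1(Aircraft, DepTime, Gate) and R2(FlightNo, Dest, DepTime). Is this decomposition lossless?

No

Common attributes: R1 ∩ R2 = {DepTime}.
Closure of {DepTime}: DepTime → Aircraft applies, adding Aircraft; Aircraft → FlightNo, DepTime applies, adding FlightNo. So (DepTime)⁺ = {Aircraft, FlightNo, DepTime}.
The closure contains neither all of R1 = {Aircraft, DepTime, Gate} nor all of R2 = {FlightNo, Dest, DepTime}, so the common attributes are not a superkey of either fragment. The join is lossy.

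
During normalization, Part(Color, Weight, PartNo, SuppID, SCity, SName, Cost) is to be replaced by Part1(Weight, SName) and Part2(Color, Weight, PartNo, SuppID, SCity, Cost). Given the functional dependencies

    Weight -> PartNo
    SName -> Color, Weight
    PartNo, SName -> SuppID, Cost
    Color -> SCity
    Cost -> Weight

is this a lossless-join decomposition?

Common attributes: Part1 ∩ Part2 = {Weight}.
Closure of {Weight}: Weight → PartNo applies, adding PartNo. So (Weight)⁺ = {Weight, PartNo}.
The closure contains neither all of Part1 = {Weight, SName} nor all of Part2 = {Color, Weight, PartNo, SuppID, SCity, Cost}, so the common attributes are not a superkey of either fragment. The join is lossy.

No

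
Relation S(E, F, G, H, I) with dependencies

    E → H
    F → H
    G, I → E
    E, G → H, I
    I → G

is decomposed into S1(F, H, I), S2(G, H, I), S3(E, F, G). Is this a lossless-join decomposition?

No

Chase test. Columns are E, F, G, H, I; row i has aⱼ where attribute j ∈ Si, else bᵢⱼ.
Initial tableau (one row per fragment):
  row 1: b11 a2 b13 a4 a5
  row 2: b21 b22 a3 a4 a5
  row 3: a1 a2 a3 b34 b35
Rows 1 and 3 agree on F; apply F→H and equate their H entries.
Rows 1 and 2 agree on I; apply I→G and equate their G entries.
Rows 1 and 2 agree on G, I; apply G, I→E and equate their E entries.
No row becomes fully distinguished — the join is lossy.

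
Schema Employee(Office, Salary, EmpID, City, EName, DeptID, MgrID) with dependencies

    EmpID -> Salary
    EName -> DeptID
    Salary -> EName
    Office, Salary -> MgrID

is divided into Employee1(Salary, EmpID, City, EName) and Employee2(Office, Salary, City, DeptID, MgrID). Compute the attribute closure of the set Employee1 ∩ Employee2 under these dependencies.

Employee1 ∩ Employee2 = {Salary, City}.
Salary → EName applies, adding EName
EName → DeptID applies, adding DeptID
Closure: {Salary, City, EName, DeptID}.

Salary, City, EName, DeptID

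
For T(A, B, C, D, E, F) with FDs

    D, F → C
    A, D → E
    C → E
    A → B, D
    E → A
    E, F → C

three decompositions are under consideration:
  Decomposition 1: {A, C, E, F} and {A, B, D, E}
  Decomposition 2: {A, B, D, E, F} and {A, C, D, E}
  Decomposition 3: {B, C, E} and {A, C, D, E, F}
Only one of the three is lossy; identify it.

Decomposition 1: common = {A, E}, closure = {A, B, D, E} → lossless.
Decomposition 2: common = {A, D, E}, closure = {A, B, D, E} → lossy.
Decomposition 3: common = {C, E}, closure = {A, B, C, D, E} → lossless.

Decomposition 2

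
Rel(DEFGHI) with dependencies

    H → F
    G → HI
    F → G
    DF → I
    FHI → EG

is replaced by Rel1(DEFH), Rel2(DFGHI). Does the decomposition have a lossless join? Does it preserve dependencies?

lossless and dependency-preserving

Lossless test: (DFH)⁺ = {DEFGHI}, which contains all of one fragment — lossless.
Dependency preservation: FHI → EG is not contained in any single fragment, but the restricted closure of its left-hand side across the fragments still reaches the right-hand side; the remaining FDs each lie inside some fragment. All dependencies are preserved.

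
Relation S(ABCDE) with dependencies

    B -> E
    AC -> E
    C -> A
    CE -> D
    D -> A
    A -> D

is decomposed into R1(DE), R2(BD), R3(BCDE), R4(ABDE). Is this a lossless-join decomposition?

Chase test. Columns are ABCDE; row i has aⱼ where attribute j ∈ Ri, else bᵢⱼ.
Initial tableau (one row per fragment):
  row 1: b11 b12 b13 a4 a5
  row 2: b21 a2 b23 a4 b25
  row 3: b31 a2 a3 a4 a5
  row 4: a1 a2 b43 a4 a5
Rows 2 and 3 agree on B; apply B→E and equate their E entries.
Rows 1 and 2 agree on D; apply D→A and equate their A entries.
Rows 1 and 3 agree on D; apply D→A and equate their A entries.
Rows 1 and 4 agree on D; apply D→A and equate their A entries.
Row 3 is now all distinguished symbols — the join is lossless.

Yes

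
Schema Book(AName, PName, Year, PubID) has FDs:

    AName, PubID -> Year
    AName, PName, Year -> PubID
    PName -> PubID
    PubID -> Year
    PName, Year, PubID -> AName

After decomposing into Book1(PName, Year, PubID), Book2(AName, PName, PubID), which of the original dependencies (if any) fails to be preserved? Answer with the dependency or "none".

AName, PubID → Year: restricted closure across fragments reaches Year.
AName, PName, Year → PubID: restricted closure across fragments reaches PubID.
PName → PubID lies within Book1.
PubID → Year lies within Book1.
PName, Year, PubID → AName: restricted closure across fragments reaches AName.
Every dependency is enforceable on the fragments, so the decomposition is dependency-preserving.

none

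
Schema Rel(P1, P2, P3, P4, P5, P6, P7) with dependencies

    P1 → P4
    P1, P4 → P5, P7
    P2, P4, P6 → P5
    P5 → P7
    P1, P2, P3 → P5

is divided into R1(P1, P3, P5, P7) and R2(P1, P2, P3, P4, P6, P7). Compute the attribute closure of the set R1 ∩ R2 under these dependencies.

R1 ∩ R2 = {P1, P3, P7}.
P1 → P4 applies, adding P4
P1, P4 → P5, P7 applies, adding P5
Closure: {P1, P3, P4, P5, P7}.

P1, P3, P4, P5, P7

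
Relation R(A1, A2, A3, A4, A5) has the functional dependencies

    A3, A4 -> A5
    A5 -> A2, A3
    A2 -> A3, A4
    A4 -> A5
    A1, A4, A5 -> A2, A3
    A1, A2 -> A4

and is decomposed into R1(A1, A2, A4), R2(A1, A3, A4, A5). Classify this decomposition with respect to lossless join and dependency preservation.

Lossless test: (A1, A4)⁺ = {A1, A2, A3, A4, A5}, which contains all of one fragment — lossless.
Dependency preservation: A5 → A2, A3; A2 → A3, A4; A1, A4, A5 → A2, A3 are not contained in any single fragment, but the restricted closure of each left-hand side across the fragments still reaches the right-hand side; the remaining FDs each lie inside some fragment. All dependencies are preserved.

lossless and dependency-preserving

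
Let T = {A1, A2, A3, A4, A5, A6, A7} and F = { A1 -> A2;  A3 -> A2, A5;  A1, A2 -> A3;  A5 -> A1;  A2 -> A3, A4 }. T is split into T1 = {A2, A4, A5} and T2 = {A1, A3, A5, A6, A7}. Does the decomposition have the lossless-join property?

Common attributes: T1 ∩ T2 = {A5}.
Closure of {A5}: A5 → A1 applies, adding A1; A1 → A2 applies, adding A2; A1, A2 → A3 applies, adding A3; A2 → A3, A4 applies, adding A4. So (A5)⁺ = {A1, A2, A3, A4, A5}.
This closure contains every attribute of T1, so T1 ∩ T2 → T1. The join is lossless.

Yes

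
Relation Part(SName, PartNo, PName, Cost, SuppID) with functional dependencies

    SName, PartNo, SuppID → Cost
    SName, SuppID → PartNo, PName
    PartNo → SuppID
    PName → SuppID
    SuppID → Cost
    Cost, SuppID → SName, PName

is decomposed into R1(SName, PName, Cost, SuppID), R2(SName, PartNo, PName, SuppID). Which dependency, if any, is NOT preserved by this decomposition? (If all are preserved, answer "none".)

SName, PartNo, SuppID → Cost: restricted closure across fragments reaches Cost.
SName, SuppID → PartNo, PName lies within R2.
PartNo → SuppID lies within R2.
PName → SuppID lies within R1.
SuppID → Cost lies within R1.
Cost, SuppID → SName, PName lies within R1.
Every dependency is enforceable on the fragments, so the decomposition is dependency-preserving.

none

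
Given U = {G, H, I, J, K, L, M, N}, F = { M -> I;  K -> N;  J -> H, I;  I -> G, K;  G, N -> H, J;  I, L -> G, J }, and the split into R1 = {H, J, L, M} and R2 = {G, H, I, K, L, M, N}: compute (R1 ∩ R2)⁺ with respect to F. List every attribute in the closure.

G, H, I, J, K, L, M, N

R1 ∩ R2 = {H, L, M}.
M → I applies, adding I
I → G, K applies, adding G, K
I, L → G, J applies, adding J
K → N applies, adding N
Closure: {G, H, I, J, K, L, M, N}.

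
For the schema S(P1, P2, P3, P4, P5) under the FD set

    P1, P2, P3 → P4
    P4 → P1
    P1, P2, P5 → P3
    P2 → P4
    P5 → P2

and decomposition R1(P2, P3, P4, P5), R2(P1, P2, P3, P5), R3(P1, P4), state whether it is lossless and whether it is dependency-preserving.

lossless and dependency-preserving

Lossless test (chase): Rows 1 and 3 agree on P4; apply P4→P1 and equate their P1 entries. Rows 1 and 2 agree on P2; apply P2→P4 and equate their P4 entries. Row 1 is now all distinguished symbols — the join is lossless.
Dependency preservation: P1, P2, P3 → P4 is not contained in any single fragment, but the restricted closure of its left-hand side across the fragments still reaches the right-hand side; the remaining FDs each lie inside some fragment. All dependencies are preserved.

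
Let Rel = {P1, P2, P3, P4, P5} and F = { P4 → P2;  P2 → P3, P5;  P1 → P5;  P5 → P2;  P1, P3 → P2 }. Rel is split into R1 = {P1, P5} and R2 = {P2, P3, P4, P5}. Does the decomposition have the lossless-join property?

No

Common attributes: R1 ∩ R2 = {P5}.
Closure of {P5}: P5 → P2 applies, adding P2; P2 → P3, P5 applies, adding P3. So (P5)⁺ = {P2, P3, P5}.
The closure contains neither all of R1 = {P1, P5} nor all of R2 = {P2, P3, P4, P5}, so the common attributes are not a superkey of either fragment. The join is lossy.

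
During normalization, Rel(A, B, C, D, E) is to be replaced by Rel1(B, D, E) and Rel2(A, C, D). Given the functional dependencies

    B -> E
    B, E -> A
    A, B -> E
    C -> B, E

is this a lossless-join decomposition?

Common attributes: Rel1 ∩ Rel2 = {D}.
No dependency enlarges {D}, so (D)⁺ = {D}.
The closure contains neither all of Rel1 = {B, D, E} nor all of Rel2 = {A, C, D}, so the common attributes are not a superkey of either fragment. The join is lossy.

No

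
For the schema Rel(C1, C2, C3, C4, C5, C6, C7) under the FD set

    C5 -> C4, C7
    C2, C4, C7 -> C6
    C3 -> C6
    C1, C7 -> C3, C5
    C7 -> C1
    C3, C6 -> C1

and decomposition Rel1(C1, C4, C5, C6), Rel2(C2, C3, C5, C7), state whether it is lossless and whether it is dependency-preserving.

Lossless test: (C5)⁺ = {C1, C3, C4, C5, C6, C7}, which contains all of one fragment — lossless.
Dependency preservation: the restricted closure of {C3} across the fragments never reaches {C6}, so C3 → C6 cannot be enforced without a join — not preserved.

lossless but not dependency-preserving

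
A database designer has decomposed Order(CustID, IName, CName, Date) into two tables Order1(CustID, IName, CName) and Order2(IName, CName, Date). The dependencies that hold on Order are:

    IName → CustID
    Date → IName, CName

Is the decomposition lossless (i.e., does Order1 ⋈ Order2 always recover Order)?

Common attributes: Order1 ∩ Order2 = {IName, CName}.
Closure of {IName, CName}: IName → CustID applies, adding CustID. So (IName, CName)⁺ = {CustID, IName, CName}.
This closure contains every attribute of Order1, so Order1 ∩ Order2 → Order1. The join is lossless.

Yes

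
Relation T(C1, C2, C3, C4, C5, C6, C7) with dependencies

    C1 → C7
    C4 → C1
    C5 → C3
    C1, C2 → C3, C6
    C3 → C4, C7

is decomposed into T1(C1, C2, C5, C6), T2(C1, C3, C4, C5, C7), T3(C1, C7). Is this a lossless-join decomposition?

Yes

Chase test. Columns are C1, C2, C3, C4, C5, C6, C7; row i has aⱼ where attribute j ∈ Ti, else bᵢⱼ.
Initial tableau (one row per fragment):
  row 1: a1 a2 b13 b14 a5 a6 b17
  row 2: a1 b22 a3 a4 a5 b26 a7
  row 3: a1 b32 b33 b34 b35 b36 a7
Rows 1 and 2 agree on C1; apply C1→C7 and equate their C7 entries.
Rows 1 and 2 agree on C5; apply C5→C3 and equate their C3 entries.
Rows 1 and 2 agree on C3; apply C3→C4, C7 and equate their C4, C7 entries.
Row 1 is now all distinguished symbols — the join is lossless.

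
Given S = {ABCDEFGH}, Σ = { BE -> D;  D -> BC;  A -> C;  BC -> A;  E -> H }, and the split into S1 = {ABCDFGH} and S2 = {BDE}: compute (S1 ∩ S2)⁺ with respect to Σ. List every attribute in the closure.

ABCD

S1 ∩ S2 = {BD}.
D → BC applies, adding C
BC → A applies, adding A
Closure: {ABCD}.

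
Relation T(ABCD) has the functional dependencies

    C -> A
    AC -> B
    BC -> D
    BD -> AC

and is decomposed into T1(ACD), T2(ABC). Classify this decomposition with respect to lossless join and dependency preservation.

lossless but not dependency-preserving

Lossless test: (AC)⁺ = {ABCD}, which contains all of one fragment — lossless.
Dependency preservation: the restricted closure of {BD} across the fragments never reaches {AC}, so BD → AC cannot be enforced without a join — not preserved.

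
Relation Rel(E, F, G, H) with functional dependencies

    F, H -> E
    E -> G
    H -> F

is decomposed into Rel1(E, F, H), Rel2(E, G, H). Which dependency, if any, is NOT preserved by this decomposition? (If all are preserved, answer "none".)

none

F, H → E lies within Rel1.
E → G lies within Rel2.
H → F lies within Rel1.
Every dependency is enforceable on the fragments, so the decomposition is dependency-preserving.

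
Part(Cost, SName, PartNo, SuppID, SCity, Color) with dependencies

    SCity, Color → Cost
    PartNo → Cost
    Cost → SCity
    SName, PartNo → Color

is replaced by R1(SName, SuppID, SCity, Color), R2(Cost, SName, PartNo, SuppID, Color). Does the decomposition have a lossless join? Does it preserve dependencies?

Lossless test: (SName, SuppID, Color)⁺ = {SName, SuppID, Color}, which is a superkey of neither fragment — lossy.
Dependency preservation: the restricted closure of {SCity, Color} across the fragments never reaches {Cost}, so SCity, Color → Cost cannot be enforced without a join — not preserved.

lossy and not dependency-preserving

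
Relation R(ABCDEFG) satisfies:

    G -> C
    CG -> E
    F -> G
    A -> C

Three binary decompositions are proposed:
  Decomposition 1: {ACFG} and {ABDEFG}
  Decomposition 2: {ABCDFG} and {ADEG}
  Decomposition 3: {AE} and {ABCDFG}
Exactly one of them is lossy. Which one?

Decomposition 3

Decomposition 1: common = {AFG}, closure = {ACEFG} → lossless.
Decomposition 2: common = {ADG}, closure = {ACDEG} → lossless.
Decomposition 3: common = {A}, closure = {AC} → lossy.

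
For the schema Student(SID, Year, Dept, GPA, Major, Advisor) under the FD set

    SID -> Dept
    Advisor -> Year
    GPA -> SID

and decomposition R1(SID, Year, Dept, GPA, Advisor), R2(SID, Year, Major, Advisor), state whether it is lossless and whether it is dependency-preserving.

Lossless test: (SID, Year, Advisor)⁺ = {SID, Year, Dept, Advisor}, which is a superkey of neither fragment — lossy.
Dependency preservation: every FD's attributes lie within a single fragment, so each can be enforced locally — preserved.

lossy but dependency-preserving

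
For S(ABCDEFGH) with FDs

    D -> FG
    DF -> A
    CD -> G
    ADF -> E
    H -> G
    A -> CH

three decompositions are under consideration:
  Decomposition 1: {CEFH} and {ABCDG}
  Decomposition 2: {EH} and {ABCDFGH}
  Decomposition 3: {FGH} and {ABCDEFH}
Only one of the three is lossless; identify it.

Decomposition 1: common = {C}, closure = {C} → lossy.
Decomposition 2: common = {H}, closure = {GH} → lossy.
Decomposition 3: common = {FH}, closure = {FGH} → lossless.

Decomposition 3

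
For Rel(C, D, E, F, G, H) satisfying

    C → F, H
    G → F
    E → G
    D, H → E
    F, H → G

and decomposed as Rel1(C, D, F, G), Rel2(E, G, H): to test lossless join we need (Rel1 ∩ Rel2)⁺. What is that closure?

Rel1 ∩ Rel2 = {G}.
G → F applies, adding F
Closure: {F, G}.

F, G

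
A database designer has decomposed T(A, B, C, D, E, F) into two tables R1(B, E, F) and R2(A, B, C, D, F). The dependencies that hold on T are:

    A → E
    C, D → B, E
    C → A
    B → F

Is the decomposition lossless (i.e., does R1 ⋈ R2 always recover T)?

Common attributes: R1 ∩ R2 = {B, F}.
No dependency enlarges {B, F}, so (B, F)⁺ = {B, F}.
The closure contains neither all of R1 = {B, E, F} nor all of R2 = {A, B, C, D, F}, so the common attributes are not a superkey of either fragment. The join is lossy.

No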